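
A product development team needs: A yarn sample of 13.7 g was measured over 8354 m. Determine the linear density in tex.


Formula: Tex = (mass_g / length_m) * 1000
Substituting: Tex = (13.7 / 8354) * 1000
Intermediate: 13.7 / 8354 = 0.00163993 g/m
Tex = 0.00163993 * 1000 = 1.64 tex

1.64 tex


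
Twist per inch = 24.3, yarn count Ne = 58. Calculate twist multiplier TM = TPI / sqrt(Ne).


Formula: TM = TPI / sqrt(Ne)
Step 1: sqrt(Ne) = sqrt(58) = 7.6158
Step 2: TM = 24.3 / 7.6158 = 3.19

3.19 TM


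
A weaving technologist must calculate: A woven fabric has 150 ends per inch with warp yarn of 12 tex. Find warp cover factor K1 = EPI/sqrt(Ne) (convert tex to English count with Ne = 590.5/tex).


Formula: K1 = EPI / sqrt(Ne), with Ne = 590.5 / tex_warp
Step 1: Ne = 590.5 / 12 = 49.208
Step 2: sqrt(Ne) = sqrt(49.208) = 7.0148
Step 3: K1 = 150 / 7.0148 = 21.4

21.4


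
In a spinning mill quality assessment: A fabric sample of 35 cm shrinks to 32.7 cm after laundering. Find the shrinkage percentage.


Formula: Shrinkage% = ((L_before - L_after) / L_before) * 100
Step 1: Shrinkage = 35 - 32.7 = 2.3 cm
Step 2: Shrinkage% = (2.3 / 35) * 100
Step 3: Shrinkage% = 0.065714 * 100 = 6.5714% ≈ 6.6%

6.6%


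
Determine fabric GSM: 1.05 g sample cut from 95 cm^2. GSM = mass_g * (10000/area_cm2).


Formula: GSM = mass_g / area_m2
Step 1: Convert area: 95 cm^2 = 95 / 10000 = 0.0095 m^2
Step 2: GSM = 1.05 g / 0.0095 m^2 = 110.5 g/m^2

110.5 g/m^2


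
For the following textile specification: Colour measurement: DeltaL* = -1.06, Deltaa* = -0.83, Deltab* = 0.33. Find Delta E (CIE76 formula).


Formula: Delta E = sqrt(dL*^2 + da*^2 + db*^2)
Step 1: dL*^2 = (-1.06)^2 = 1.1236
Step 2: da*^2 = (-0.83)^2 = 0.6889
Step 3: db*^2 = 0.33^2 = 0.1089
Step 4: Sum = 1.1236 + 0.6889 + 0.1089 = 1.9214
Step 5: Delta E = sqrt(1.9214) = 1.39

1.39 Delta E


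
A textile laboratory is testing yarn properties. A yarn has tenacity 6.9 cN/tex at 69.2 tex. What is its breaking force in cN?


Formula: Breaking force = Tenacity * Linear density
F = 6.9 cN/tex * 69.2 tex
F = 477.48 cN

477.48 cN


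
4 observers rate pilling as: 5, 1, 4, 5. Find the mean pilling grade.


Formula: Mean = sum / count
Sum = 5 + 1 + 4 + 5 = 15
Mean = 15 / 4 = 3.8

3.8


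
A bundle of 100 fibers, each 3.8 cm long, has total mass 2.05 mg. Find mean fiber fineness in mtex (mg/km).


Formula: fineness (mtex) = mass (mg) / total length (km) = (mass_mg / total_length_m) * 1000
Step 1: Convert fiber length: 3.8 cm = 0.038 m
Step 2: Total fiber length = 100 * 0.038 = 3.8 m
Step 3: Linear density = 2.05 mg / 3.8 m = 0.5395 mg/m
Step 4: fineness = 0.5395 * 1000 = 539.5 mtex

539.5 mtex


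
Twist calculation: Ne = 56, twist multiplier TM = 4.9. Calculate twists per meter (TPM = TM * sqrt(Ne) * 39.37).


Formula: TPM = TM * sqrt(Ne) * 39.37
Step 1: sqrt(Ne) = sqrt(56) = 7.4833
Step 2: TM * sqrt(Ne) = 4.9 * 7.4833 = 36.6682
Step 3: TPM = 36.6682 * 39.37 = 1444 twists/m

1444 twists/m


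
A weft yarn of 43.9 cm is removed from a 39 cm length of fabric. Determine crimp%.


Formula: Crimp% = ((L_yarn - L_fabric) / L_fabric) * 100
Step 1: Extension = 43.9 - 39 = 4.9 cm
Step 2: Crimp% = (4.9 / 39) * 100
Step 3: Crimp% = 0.125641 * 100 = 12.5641% ≈ 12.6%

12.6%


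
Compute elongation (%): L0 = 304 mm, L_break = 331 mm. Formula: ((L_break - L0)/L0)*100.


Formula: Elongation (%) = ((L_break - L0) / L0) * 100
Step 1: Extension = 331 - 304 = 27 mm
Step 2: Elongation = (27 / 304) * 100
Step 3: Elongation = 0.088816 * 100 = 8.8816% ≈ 8.9%

8.9%


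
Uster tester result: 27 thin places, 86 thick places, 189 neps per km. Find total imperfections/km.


Formula: Total = thin places + thick places + neps
Total = 27 + 86 + 189
Total = 302 imperfections/km

302 imperfections/km


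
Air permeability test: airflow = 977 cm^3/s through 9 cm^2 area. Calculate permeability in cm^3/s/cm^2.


Formula: Air Permeability = Airflow / Test Area
AP = 977 cm^3/s / 9 cm^2
AP = 108.6 cm^3/s/cm^2

108.6 cm^3/s/cm^2


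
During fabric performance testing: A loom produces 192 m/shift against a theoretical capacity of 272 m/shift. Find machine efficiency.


Formula: Efficiency% = (Actual output / Theoretical output) * 100
Efficiency% = (192 / 272) * 100
Efficiency% = 0.705882 * 100 = 70.5882% ≈ 70.6%

70.6%


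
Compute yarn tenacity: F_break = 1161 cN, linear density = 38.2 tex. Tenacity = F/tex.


Formula: Tenacity = Breaking force / Linear density
Tenacity = 1161 cN / 38.2 tex
Tenacity = 30.39 cN/tex

30.39 cN/tex


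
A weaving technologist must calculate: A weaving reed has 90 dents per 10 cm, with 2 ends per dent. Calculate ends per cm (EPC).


Formula: EPC = (dents per 10 cm * ends per dent) / 10
Step 1: Total ends per 10 cm = 90 * 2 = 180
Step 2: EPC = 180 / 10 = 18.0 ends/cm

18.0 ends/cm


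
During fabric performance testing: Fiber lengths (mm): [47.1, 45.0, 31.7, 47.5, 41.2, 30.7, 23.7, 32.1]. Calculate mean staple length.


Formula: Mean = sum of lengths / count
Sum = 47.1 + 45.0 + 31.7 + 47.5 + 41.2 + 30.7 + 23.7 + 32.1
Sum = 299.0 mm
Mean = 299.0 / 8 = 37.38 mm

37.38 mm


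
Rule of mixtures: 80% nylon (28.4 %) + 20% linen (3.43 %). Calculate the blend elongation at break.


Formula: Blend property = (fraction_A * property_A) + (fraction_B * property_B)
Step 1: Contribution A = 80/100 * 28.4 % = 22.72 %
Step 2: Contribution B = 20/100 * 3.43 % = 0.686 %
Step 3: Blend elongation at break = 22.72 + 0.686 = 23.406 %

23.406 %


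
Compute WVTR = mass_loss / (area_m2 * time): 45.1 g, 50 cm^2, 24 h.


Formula: WVTR = mass_loss / (area * time)
Step 1: Convert area: 50 cm^2 = 0.005 m^2
Step 2: WVTR = 45.1 g / (0.005 m^2 * 24 h)
Step 3: WVTR = 45.1 / 0.12 = 375.8 g/m^2/h

375.8 g/m^2/h


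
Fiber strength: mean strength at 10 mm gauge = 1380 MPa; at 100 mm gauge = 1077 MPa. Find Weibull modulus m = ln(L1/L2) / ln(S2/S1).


Formula: m = ln(L1/L2) / ln(S2/S1)
Step 1: ln(L1/L2) = ln(10/100) = -2.30259
Step 2: S2/S1 = 1077/1380 = 0.78043
Step 3: ln(S2/S1) = ln(0.78043) = -0.24791
Step 4: m = -2.30259 / -0.24791 = 9.29

9.29 (Weibull m)


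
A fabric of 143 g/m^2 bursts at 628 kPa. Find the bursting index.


Formula: Bursting Index = Bursting Strength / Fabric GSM
BI = 628 kPa / 143 g/m^2
BI = 4.392 kPa/(g/m^2)

4.392 kPa/(g/m^2)


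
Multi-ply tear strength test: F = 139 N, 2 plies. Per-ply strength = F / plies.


Formula: Per-ply strength = Total force / Number of plies
Per-ply = 139 N / 2
Per-ply = 69.5 N

69.5 N


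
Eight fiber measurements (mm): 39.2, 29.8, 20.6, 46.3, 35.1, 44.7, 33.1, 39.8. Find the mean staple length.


Formula: Mean = sum of lengths / count
Sum = 39.2 + 29.8 + 20.6 + 46.3 + 35.1 + 44.7 + 33.1 + 39.8
Sum = 288.6 mm
Mean = 288.6 / 8 = 36.08 mm

36.08 mm


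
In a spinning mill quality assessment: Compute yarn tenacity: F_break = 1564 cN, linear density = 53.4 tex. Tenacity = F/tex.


Formula: Tenacity = Breaking force / Linear density
Tenacity = 1564 cN / 53.4 tex
Tenacity = 29.29 cN/tex

29.29 cN/tex


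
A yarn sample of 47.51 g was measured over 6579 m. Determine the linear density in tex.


Formula: Tex = (mass_g / length_m) * 1000
Substituting: Tex = (47.51 / 6579) * 1000
Intermediate: 47.51 / 6579 = 0.00722146 g/m
Tex = 0.00722146 * 1000 = 7.22 tex

7.22 tex


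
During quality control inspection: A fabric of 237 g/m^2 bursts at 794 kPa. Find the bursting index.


Formula: Bursting Index = Bursting Strength / Fabric GSM
BI = 794 kPa / 237 g/m^2
BI = 3.350 kPa/(g/m^2)

3.350 kPa/(g/m^2)


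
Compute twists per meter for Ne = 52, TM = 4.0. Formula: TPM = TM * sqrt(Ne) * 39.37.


Formula: TPM = TM * sqrt(Ne) * 39.37
Step 1: sqrt(Ne) = sqrt(52) = 7.2111
Step 2: TM * sqrt(Ne) = 4.0 * 7.2111 = 28.8444
Step 3: TPM = 28.8444 * 39.37 = 1136 twists/m

1136 twists/m


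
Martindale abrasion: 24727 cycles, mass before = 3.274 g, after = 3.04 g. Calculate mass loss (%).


Formula: Mass loss% = ((m_before - m_after) / m_before) * 100
Step 1: Mass loss = 3.274 - 3.04 = 0.234 g
Step 2: Ratio = 0.234 / 3.274 = 0.0714722
Step 3: Mass loss% = 0.0714722 * 100 = 7.14722% ≈ 7.15%

7.15%


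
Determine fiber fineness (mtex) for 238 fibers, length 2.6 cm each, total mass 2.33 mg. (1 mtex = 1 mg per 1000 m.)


Formula: fineness (mtex) = mass (mg) / total length (km) = (mass_mg / total_length_m) * 1000
Step 1: Convert fiber length: 2.6 cm = 0.026 m
Step 2: Total fiber length = 238 * 0.026 = 6.188 m
Step 3: Linear density = 2.33 mg / 6.188 m = 0.3765 mg/m
Step 4: fineness = 0.3765 * 1000 = 376.5 mtex

376.5 mtex


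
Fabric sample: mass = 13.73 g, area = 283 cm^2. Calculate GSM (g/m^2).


Formula: GSM = mass_g / area_m2
Step 1: Convert area: 283 cm^2 = 283 / 10000 = 0.0283 m^2
Step 2: GSM = 13.73 g / 0.0283 m^2 = 485.2 g/m^2

485.2 g/m^2


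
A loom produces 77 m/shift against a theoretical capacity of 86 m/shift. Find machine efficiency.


Formula: Efficiency% = (Actual output / Theoretical output) * 100
Efficiency% = (77 / 86) * 100
Efficiency% = 0.895349 * 100 = 89.5349% ≈ 89.5%

89.5%


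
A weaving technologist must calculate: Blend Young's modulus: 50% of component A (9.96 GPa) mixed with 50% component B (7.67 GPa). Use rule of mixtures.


Formula: Blend property = (fraction_A * property_A) + (fraction_B * property_B)
Step 1: Contribution A = 50/100 * 9.96 GPa = 4.98 GPa
Step 2: Contribution B = 50/100 * 7.67 GPa = 3.835 GPa
Step 3: Blend Young's modulus = 4.98 + 3.835 = 8.815 GPa

8.815 GPa


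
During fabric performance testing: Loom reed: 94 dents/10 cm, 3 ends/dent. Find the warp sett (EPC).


Formula: EPC = (dents per 10 cm * ends per dent) / 10
Step 1: Total ends per 10 cm = 94 * 3 = 282
Step 2: EPC = 282 / 10 = 28.2 ends/cm

28.2 ends/cm


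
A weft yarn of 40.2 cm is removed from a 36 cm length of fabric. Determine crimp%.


Formula: Crimp% = ((L_yarn - L_fabric) / L_fabric) * 100
Step 1: Extension = 40.2 - 36 = 4.2 cm
Step 2: Crimp% = (4.2 / 36) * 100
Step 3: Crimp% = 0.116667 * 100 = 11.6667% ≈ 11.7%

11.7%


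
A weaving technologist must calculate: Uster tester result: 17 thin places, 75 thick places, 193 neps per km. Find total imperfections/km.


Formula: Total = thin places + thick places + neps
Total = 17 + 75 + 193
Total = 285 imperfections/km

285 imperfections/km


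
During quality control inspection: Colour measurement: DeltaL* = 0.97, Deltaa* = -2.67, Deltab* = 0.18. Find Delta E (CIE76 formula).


Formula: Delta E = sqrt(dL*^2 + da*^2 + db*^2)
Step 1: dL*^2 = 0.97^2 = 0.9409
Step 2: da*^2 = (-2.67)^2 = 7.1289
Step 3: db*^2 = 0.18^2 = 0.0324
Step 4: Sum = 0.9409 + 7.1289 + 0.0324 = 8.1022
Step 5: Delta E = sqrt(8.1022) = 2.85

2.85 Delta E


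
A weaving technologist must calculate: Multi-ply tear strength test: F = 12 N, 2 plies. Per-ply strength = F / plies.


Formula: Per-ply strength = Total force / Number of plies
Per-ply = 12 N / 2
Per-ply = 6 N

6 N


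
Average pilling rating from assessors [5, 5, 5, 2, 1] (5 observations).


Formula: Mean = sum / count
Sum = 5 + 5 + 5 + 2 + 1 = 18
Mean = 18 / 5 = 3.6

3.6


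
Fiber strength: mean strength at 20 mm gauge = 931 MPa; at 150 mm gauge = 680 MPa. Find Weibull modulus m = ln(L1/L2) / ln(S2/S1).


Formula: m = ln(L1/L2) / ln(S2/S1)
Step 1: ln(L1/L2) = ln(20/150) = -2.01490
Step 2: S2/S1 = 680/931 = 0.7304
Step 3: ln(S2/S1) = ln(0.7304) = -0.31416
Step 4: m = -2.01490 / -0.31416 = 6.41

6.41 (Weibull m)


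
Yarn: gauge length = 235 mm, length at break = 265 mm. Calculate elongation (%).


Formula: Elongation (%) = ((L_break - L0) / L0) * 100
Step 1: Extension = 265 - 235 = 30 mm
Step 2: Elongation = (30 / 235) * 100
Step 3: Elongation = 0.12766 * 100 = 12.766% ≈ 12.8%

12.8%


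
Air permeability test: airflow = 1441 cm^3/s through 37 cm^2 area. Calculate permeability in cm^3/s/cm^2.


Formula: Air Permeability = Airflow / Test Area
AP = 1441 cm^3/s / 37 cm^2
AP = 38.9 cm^3/s/cm^2

38.9 cm^3/s/cm^2


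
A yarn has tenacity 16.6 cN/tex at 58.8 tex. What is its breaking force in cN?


Formula: Breaking force = Tenacity * Linear density
F = 16.6 cN/tex * 58.8 tex
F = 976.08 cN

976.08 cN


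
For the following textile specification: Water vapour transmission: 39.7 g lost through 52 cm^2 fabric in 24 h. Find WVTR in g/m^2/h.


Formula: WVTR = mass_loss / (area * time)
Step 1: Convert area: 52 cm^2 = 0.0052 m^2
Step 2: WVTR = 39.7 g / (0.0052 m^2 * 24 h)
Step 3: WVTR = 39.7 / 0.1248 = 318.1 g/m^2/h

318.1 g/m^2/h


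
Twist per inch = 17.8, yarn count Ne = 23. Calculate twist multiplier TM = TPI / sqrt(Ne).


Formula: TM = TPI / sqrt(Ne)
Step 1: sqrt(Ne) = sqrt(23) = 4.7958
Step 2: TM = 17.8 / 4.7958 = 3.71

3.71 TM


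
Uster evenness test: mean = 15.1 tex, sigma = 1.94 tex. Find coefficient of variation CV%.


Formula: CV% = (standard deviation / mean) * 100
Step 1: Ratio = 1.94 / 15.1 = 0.128477
Step 2: CV% = 0.128477 * 100 = 12.8477% ≈ 12.8%

12.8%


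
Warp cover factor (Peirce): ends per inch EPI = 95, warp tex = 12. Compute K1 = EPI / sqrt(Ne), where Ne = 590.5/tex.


Formula: K1 = EPI / sqrt(Ne), with Ne = 590.5 / tex_warp
Step 1: Ne = 590.5 / 12 = 49.208
Step 2: sqrt(Ne) = sqrt(49.208) = 7.0148
Step 3: K1 = 95 / 7.0148 = 13.5

13.5


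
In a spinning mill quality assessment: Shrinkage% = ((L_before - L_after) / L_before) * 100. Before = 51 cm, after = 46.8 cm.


Formula: Shrinkage% = ((L_before - L_after) / L_before) * 100
Step 1: Shrinkage = 51 - 46.8 = 4.2 cm
Step 2: Shrinkage% = (4.2 / 51) * 100
Step 3: Shrinkage% = 0.082353 * 100 = 8.2353% ≈ 8.2%

8.2%


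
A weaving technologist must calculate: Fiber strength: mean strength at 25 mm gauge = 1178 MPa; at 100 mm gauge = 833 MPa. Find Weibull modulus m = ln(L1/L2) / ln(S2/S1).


Formula: m = ln(L1/L2) / ln(S2/S1)
Step 1: ln(L1/L2) = ln(25/100) = -1.38629
Step 2: S2/S1 = 833/1178 = 0.70713
Step 3: ln(S2/S1) = ln(0.70713) = -0.34654
Step 4: m = -1.38629 / -0.34654 = 4.00

4.00 (Weibull m)


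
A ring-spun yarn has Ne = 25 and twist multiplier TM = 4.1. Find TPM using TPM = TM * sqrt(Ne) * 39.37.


Formula: TPM = TM * sqrt(Ne) * 39.37
Step 1: sqrt(Ne) = sqrt(25) = 5
Step 2: TM * sqrt(Ne) = 4.1 * 5 = 20.5
Step 3: TPM = 20.5 * 39.37 = 807 twists/m

807 twists/m


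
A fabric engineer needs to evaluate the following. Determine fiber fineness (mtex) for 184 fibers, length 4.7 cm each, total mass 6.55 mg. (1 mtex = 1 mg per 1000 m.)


Formula: fineness (mtex) = mass (mg) / total length (km) = (mass_mg / total_length_m) * 1000
Step 1: Convert fiber length: 4.7 cm = 0.047 m
Step 2: Total fiber length = 184 * 0.047 = 8.648 m
Step 3: Linear density = 6.55 mg / 8.648 m = 0.7574 mg/m
Step 4: fineness = 0.7574 * 1000 = 757.4 mtex

757.4 mtex


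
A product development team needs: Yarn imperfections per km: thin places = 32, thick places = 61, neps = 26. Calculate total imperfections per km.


Formula: Total = thin places + thick places + neps
Total = 32 + 61 + 26
Total = 119 imperfections/km

119 imperfections/km


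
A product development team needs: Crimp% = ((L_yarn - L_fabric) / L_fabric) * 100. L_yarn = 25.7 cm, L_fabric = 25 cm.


Formula: Crimp% = ((L_yarn - L_fabric) / L_fabric) * 100
Step 1: Extension = 25.7 - 25 = 0.7 cm
Step 2: Crimp% = (0.7 / 25) * 100
Step 3: Crimp% = 0.028 * 100 = 2.8%

2.8%


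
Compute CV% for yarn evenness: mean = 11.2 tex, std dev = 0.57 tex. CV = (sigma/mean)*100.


Formula: CV% = (standard deviation / mean) * 100
Step 1: Ratio = 0.57 / 11.2 = 0.050893
Step 2: CV% = 0.050893 * 100 = 5.0893% ≈ 5.1%

5.1%


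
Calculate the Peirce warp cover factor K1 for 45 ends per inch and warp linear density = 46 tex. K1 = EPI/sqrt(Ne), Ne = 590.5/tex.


Formula: K1 = EPI / sqrt(Ne), with Ne = 590.5 / tex_warp
Step 1: Ne = 590.5 / 46 = 12.837
Step 2: sqrt(Ne) = sqrt(12.837) = 3.5829
Step 3: K1 = 45 / 3.5829 = 12.6

12.6


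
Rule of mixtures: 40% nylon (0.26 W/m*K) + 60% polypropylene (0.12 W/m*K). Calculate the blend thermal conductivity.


Formula: Blend property = (fraction_A * property_A) + (fraction_B * property_B)
Step 1: Contribution A = 40/100 * 0.26 W/m*K = 0.104 W/m*K
Step 2: Contribution B = 60/100 * 0.12 W/m*K = 0.072 W/m*K
Step 3: Blend thermal conductivity = 0.104 + 0.072 = 0.176 W/m*K

0.176 W/m*K


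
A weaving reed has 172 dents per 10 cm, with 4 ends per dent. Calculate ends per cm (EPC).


Formula: EPC = (dents per 10 cm * ends per dent) / 10
Step 1: Total ends per 10 cm = 172 * 4 = 688
Step 2: EPC = 688 / 10 = 68.8 ends/cm

68.8 ends/cm


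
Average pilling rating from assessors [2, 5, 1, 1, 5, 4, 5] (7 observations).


Formula: Mean = sum / count
Sum = 2 + 5 + 1 + 1 + 5 + 4 + 5 = 23
Mean = 23 / 7 = 3.3

3.3


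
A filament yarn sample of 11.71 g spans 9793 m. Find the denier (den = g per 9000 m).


Formula: den = (mass_g / length_m) * 9000
Substituting: den = (11.71 / 9793) * 9000
Intermediate: 11.71 / 9793 = 0.00119575 g/m
den = 0.00119575 * 9000 = 10.8 denier

10.8 denier


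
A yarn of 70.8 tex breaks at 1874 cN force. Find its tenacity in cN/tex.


Formula: Tenacity = Breaking force / Linear density
Tenacity = 1874 cN / 70.8 tex
Tenacity = 26.47 cN/tex

26.47 cN/tex


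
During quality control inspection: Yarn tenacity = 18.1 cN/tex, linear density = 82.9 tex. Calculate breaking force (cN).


Formula: Breaking force = Tenacity * Linear density
F = 18.1 cN/tex * 82.9 tex
F = 1500.49 cN

1500.49 cN


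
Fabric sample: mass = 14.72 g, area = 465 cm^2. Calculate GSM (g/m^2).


Formula: GSM = mass_g / area_m2
Step 1: Convert area: 465 cm^2 = 465 / 10000 = 0.0465 m^2
Step 2: GSM = 14.72 g / 0.0465 m^2 = 316.6 g/m^2

316.6 g/m^2


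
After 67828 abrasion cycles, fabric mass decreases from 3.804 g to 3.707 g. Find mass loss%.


Formula: Mass loss% = ((m_before - m_after) / m_before) * 100
Step 1: Mass loss = 3.804 - 3.707 = 0.097 g
Step 2: Ratio = 0.097 / 3.804 = 0.0254995
Step 3: Mass loss% = 0.0254995 * 100 = 2.54995% ≈ 2.55%

2.55%


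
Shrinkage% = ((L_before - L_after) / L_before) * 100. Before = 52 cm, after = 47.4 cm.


Formula: Shrinkage% = ((L_before - L_after) / L_before) * 100
Step 1: Shrinkage = 52 - 47.4 = 4.6 cm
Step 2: Shrinkage% = (4.6 / 52) * 100
Step 3: Shrinkage% = 0.088462 * 100 = 8.8462% ≈ 8.8%

8.8%


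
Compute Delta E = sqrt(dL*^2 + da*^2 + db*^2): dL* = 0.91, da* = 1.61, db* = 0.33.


Formula: Delta E = sqrt(dL*^2 + da*^2 + db*^2)
Step 1: dL*^2 = 0.91^2 = 0.8281
Step 2: da*^2 = 1.61^2 = 2.5921
Step 3: db*^2 = 0.33^2 = 0.1089
Step 4: Sum = 0.8281 + 2.5921 + 0.1089 = 3.5291
Step 5: Delta E = sqrt(3.5291) = 1.88

1.88 Delta E


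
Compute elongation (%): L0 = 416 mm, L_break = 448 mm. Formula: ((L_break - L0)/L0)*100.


Formula: Elongation (%) = ((L_break - L0) / L0) * 100
Step 1: Extension = 448 - 416 = 32 mm
Step 2: Elongation = (32 / 416) * 100
Step 3: Elongation = 0.076923 * 100 = 7.6923% ≈ 7.7%

7.7%


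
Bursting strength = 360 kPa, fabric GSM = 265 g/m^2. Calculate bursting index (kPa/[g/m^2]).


Formula: Bursting Index = Bursting Strength / Fabric GSM
BI = 360 kPa / 265 g/m^2
BI = 1.358 kPa/(g/m^2)

1.358 kPa/(g/m^2)


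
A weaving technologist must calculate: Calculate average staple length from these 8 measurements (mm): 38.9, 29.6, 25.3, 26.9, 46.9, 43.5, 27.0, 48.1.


Formula: Mean = sum of lengths / count
Sum = 38.9 + 29.6 + 25.3 + 26.9 + 46.9 + 43.5 + 27.0 + 48.1
Sum = 286.2 mm
Mean = 286.2 / 8 = 35.78 mm

35.78 mm


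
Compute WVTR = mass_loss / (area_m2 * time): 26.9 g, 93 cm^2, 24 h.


Formula: WVTR = mass_loss / (area * time)
Step 1: Convert area: 93 cm^2 = 0.0093 m^2
Step 2: WVTR = 26.9 g / (0.0093 m^2 * 24 h)
Step 3: WVTR = 26.9 / 0.2232 = 120.5 g/m^2/h

120.5 g/m^2/h


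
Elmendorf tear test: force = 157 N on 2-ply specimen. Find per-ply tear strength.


Formula: Per-ply strength = Total force / Number of plies
Per-ply = 157 N / 2
Per-ply = 78.5 N

78.5 N


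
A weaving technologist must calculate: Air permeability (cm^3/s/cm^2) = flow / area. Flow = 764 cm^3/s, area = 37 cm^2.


Formula: Air Permeability = Airflow / Test Area
AP = 764 cm^3/s / 37 cm^2
AP = 20.6 cm^3/s/cm^2

20.6 cm^3/s/cm^2


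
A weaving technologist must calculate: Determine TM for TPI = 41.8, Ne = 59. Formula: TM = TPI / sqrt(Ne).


Formula: TM = TPI / sqrt(Ne)
Step 1: sqrt(Ne) = sqrt(59) = 7.6811
Step 2: TM = 41.8 / 7.6811 = 5.44

5.44 TM


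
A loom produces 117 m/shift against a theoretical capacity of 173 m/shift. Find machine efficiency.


Formula: Efficiency% = (Actual output / Theoretical output) * 100
Efficiency% = (117 / 173) * 100
Efficiency% = 0.676301 * 100 = 67.6301% ≈ 67.6%

67.6%


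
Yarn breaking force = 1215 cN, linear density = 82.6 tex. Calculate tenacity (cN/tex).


Formula: Tenacity = Breaking force / Linear density
Tenacity = 1215 cN / 82.6 tex
Tenacity = 14.71 cN/tex

14.71 cN/tex


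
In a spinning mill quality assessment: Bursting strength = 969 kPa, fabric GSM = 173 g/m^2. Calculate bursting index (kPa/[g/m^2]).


Formula: Bursting Index = Bursting Strength / Fabric GSM
BI = 969 kPa / 173 g/m^2
BI = 5.601 kPa/(g/m^2)

5.601 kPa/(g/m^2)


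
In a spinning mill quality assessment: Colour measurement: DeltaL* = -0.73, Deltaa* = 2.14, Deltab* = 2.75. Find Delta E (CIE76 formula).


Formula: Delta E = sqrt(dL*^2 + da*^2 + db*^2)
Step 1: dL*^2 = (-0.73)^2 = 0.5329
Step 2: da*^2 = 2.14^2 = 4.5796
Step 3: db*^2 = 2.75^2 = 7.5625
Step 4: Sum = 0.5329 + 4.5796 + 7.5625 = 12.675
Step 5: Delta E = sqrt(12.675) = 3.56

3.56 Delta E


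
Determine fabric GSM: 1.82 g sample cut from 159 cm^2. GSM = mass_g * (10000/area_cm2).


Formula: GSM = mass_g / area_m2
Step 1: Convert area: 159 cm^2 = 159 / 10000 = 0.0159 m^2
Step 2: GSM = 1.82 g / 0.0159 m^2 = 114.5 g/m^2

114.5 g/m^2


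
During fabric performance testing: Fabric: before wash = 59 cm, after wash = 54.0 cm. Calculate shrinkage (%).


Formula: Shrinkage% = ((L_before - L_after) / L_before) * 100
Step 1: Shrinkage = 59 - 54.0 = 5.0 cm
Step 2: Shrinkage% = (5.0 / 59) * 100
Step 3: Shrinkage% = 0.084746 * 100 = 8.4746% ≈ 8.5%

8.5%


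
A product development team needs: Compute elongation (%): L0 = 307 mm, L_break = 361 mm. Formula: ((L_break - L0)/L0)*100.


Formula: Elongation (%) = ((L_break - L0) / L0) * 100
Step 1: Extension = 361 - 307 = 54 mm
Step 2: Elongation = (54 / 307) * 100
Step 3: Elongation = 0.175896 * 100 = 17.5896% ≈ 17.6%

17.6%


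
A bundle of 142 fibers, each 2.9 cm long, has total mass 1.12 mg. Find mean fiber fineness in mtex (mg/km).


Formula: fineness (mtex) = mass (mg) / total length (km) = (mass_mg / total_length_m) * 1000
Step 1: Convert fiber length: 2.9 cm = 0.029 m
Step 2: Total fiber length = 142 * 0.029 = 4.118 m
Step 3: Linear density = 1.12 mg / 4.118 m = 0.2720 mg/m
Step 4: fineness = 0.2720 * 1000 = 272.0 mtex

272.0 mtex


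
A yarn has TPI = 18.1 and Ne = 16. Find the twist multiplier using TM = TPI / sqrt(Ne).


Formula: TM = TPI / sqrt(Ne)
Step 1: sqrt(Ne) = sqrt(16) = 4
Step 2: TM = 18.1 / 4 = 4.53

4.53 TM


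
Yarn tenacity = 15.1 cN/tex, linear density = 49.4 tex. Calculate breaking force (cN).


Formula: Breaking force = Tenacity * Linear density
F = 15.1 cN/tex * 49.4 tex
F = 745.94 cN

745.94 cN


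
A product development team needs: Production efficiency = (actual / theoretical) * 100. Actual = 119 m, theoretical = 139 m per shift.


Formula: Efficiency% = (Actual output / Theoretical output) * 100
Efficiency% = (119 / 139) * 100
Efficiency% = 0.856115 * 100 = 85.6115% ≈ 85.6%

85.6%


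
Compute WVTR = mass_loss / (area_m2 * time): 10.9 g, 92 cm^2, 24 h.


Formula: WVTR = mass_loss / (area * time)
Step 1: Convert area: 92 cm^2 = 0.0092 m^2
Step 2: WVTR = 10.9 g / (0.0092 m^2 * 24 h)
Step 3: WVTR = 10.9 / 0.2208 = 49.4 g/m^2/h

49.4 g/m^2/h


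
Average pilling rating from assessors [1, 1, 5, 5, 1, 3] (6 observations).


Formula: Mean = sum / count
Sum = 1 + 1 + 5 + 5 + 1 + 3 = 16
Mean = 16 / 6 = 2.7

2.7


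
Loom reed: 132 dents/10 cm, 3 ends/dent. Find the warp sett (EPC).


Formula: EPC = (dents per 10 cm * ends per dent) / 10
Step 1: Total ends per 10 cm = 132 * 3 = 396
Step 2: EPC = 396 / 10 = 39.6 ends/cm

39.6 ends/cm


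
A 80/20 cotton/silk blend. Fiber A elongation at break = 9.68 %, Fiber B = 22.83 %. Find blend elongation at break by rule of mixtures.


Formula: Blend property = (fraction_A * property_A) + (fraction_B * property_B)
Step 1: Contribution A = 80/100 * 9.68 % = 7.744 %
Step 2: Contribution B = 20/100 * 22.83 % = 4.566 %
Step 3: Blend elongation at break = 7.744 + 4.566 = 12.31 %

12.31 %


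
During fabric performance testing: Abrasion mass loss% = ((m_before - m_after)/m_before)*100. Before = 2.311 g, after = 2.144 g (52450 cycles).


Formula: Mass loss% = ((m_before - m_after) / m_before) * 100
Step 1: Mass loss = 2.311 - 2.144 = 0.167 g
Step 2: Ratio = 0.167 / 2.311 = 0.0722631
Step 3: Mass loss% = 0.0722631 * 100 = 7.22631% ≈ 7.23%

7.23%


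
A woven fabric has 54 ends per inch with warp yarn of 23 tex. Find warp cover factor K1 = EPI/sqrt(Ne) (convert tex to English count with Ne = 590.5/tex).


Formula: K1 = EPI / sqrt(Ne), with Ne = 590.5 / tex_warp
Step 1: Ne = 590.5 / 23 = 25.674
Step 2: sqrt(Ne) = sqrt(25.674) = 5.067
Step 3: K1 = 54 / 5.067 = 10.7

10.7


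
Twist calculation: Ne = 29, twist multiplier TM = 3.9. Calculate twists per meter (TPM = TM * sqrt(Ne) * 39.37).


Formula: TPM = TM * sqrt(Ne) * 39.37
Step 1: sqrt(Ne) = sqrt(29) = 5.3852
Step 2: TM * sqrt(Ne) = 3.9 * 5.3852 = 21.0023
Step 3: TPM = 21.0023 * 39.37 = 827 twists/m

827 twists/m


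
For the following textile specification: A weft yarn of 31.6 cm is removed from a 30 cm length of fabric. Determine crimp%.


Formula: Crimp% = ((L_yarn - L_fabric) / L_fabric) * 100
Step 1: Extension = 31.6 - 30 = 1.6 cm
Step 2: Crimp% = (1.6 / 30) * 100
Step 3: Crimp% = 0.053333 * 100 = 5.3333% ≈ 5.3%

5.3%


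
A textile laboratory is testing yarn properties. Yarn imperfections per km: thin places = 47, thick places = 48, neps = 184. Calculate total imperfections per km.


Formula: Total = thin places + thick places + neps
Total = 47 + 48 + 184
Total = 279 imperfections/km

279 imperfections/km


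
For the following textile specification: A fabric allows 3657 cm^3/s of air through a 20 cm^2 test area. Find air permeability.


Formula: Air Permeability = Airflow / Test Area
AP = 3657 cm^3/s / 20 cm^2
AP = 182.9 cm^3/s/cm^2

182.9 cm^3/s/cm^2


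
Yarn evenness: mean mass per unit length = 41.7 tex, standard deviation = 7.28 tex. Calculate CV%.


Formula: CV% = (standard deviation / mean) * 100
Step 1: Ratio = 7.28 / 41.7 = 0.17458
Step 2: CV% = 0.17458 * 100 = 17.458% ≈ 17.5%

17.5%


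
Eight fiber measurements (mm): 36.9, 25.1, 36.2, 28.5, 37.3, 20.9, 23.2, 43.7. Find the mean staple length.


Formula: Mean = sum of lengths / count
Sum = 36.9 + 25.1 + 36.2 + 28.5 + 37.3 + 20.9 + 23.2 + 43.7
Sum = 251.8 mm
Mean = 251.8 / 8 = 31.48 mm

31.48 mm


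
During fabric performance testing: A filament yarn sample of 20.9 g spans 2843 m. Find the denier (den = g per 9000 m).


Formula: den = (mass_g / length_m) * 9000
Substituting: den = (20.9 / 2843) * 9000
Intermediate: 20.9 / 2843 = 0.00735139 g/m
den = 0.00735139 * 9000 = 66.2 denier

66.2 denier


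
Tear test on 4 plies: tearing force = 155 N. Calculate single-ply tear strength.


Formula: Per-ply strength = Total force / Number of plies
Per-ply = 155 N / 4
Per-ply = 38.75 N

38.75 N


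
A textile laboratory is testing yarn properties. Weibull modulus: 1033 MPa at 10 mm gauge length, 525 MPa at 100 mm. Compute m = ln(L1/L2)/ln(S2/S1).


Formula: m = ln(L1/L2) / ln(S2/S1)
Step 1: ln(L1/L2) = ln(10/100) = -2.30259
Step 2: S2/S1 = 525/1033 = 0.50823
Step 3: ln(S2/S1) = ln(0.50823) = -0.67682
Step 4: m = -2.30259 / -0.67682 = 3.40

3.40 (Weibull m)


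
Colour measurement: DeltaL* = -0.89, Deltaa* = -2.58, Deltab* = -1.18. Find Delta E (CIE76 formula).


Formula: Delta E = sqrt(dL*^2 + da*^2 + db*^2)
Step 1: dL*^2 = (-0.89)^2 = 0.7921
Step 2: da*^2 = (-2.58)^2 = 6.6564
Step 3: db*^2 = (-1.18)^2 = 1.3924
Step 4: Sum = 0.7921 + 6.6564 + 1.3924 = 8.8409
Step 5: Delta E = sqrt(8.8409) = 2.97

2.97 Delta E


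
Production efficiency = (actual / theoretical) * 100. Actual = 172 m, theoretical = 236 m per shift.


Formula: Efficiency% = (Actual output / Theoretical output) * 100
Efficiency% = (172 / 236) * 100
Efficiency% = 0.728814 * 100 = 72.8814% ≈ 72.9%

72.9%


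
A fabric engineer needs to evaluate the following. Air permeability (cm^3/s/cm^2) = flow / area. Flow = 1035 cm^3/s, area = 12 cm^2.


Formula: Air Permeability = Airflow / Test Area
AP = 1035 cm^3/s / 12 cm^2
AP = 86.3 cm^3/s/cm^2

86.3 cm^3/s/cm^2


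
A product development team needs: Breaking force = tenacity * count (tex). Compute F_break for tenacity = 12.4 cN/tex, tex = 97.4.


Formula: Breaking force = Tenacity * Linear density
F = 12.4 cN/tex * 97.4 tex
F = 1207.76 cN

1207.76 cN


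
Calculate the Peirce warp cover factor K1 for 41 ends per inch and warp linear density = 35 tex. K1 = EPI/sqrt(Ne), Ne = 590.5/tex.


Formula: K1 = EPI / sqrt(Ne), with Ne = 590.5 / tex_warp
Step 1: Ne = 590.5 / 35 = 16.871
Step 2: sqrt(Ne) = sqrt(16.871) = 4.1074
Step 3: K1 = 41 / 4.1074 = 10.0

10.0


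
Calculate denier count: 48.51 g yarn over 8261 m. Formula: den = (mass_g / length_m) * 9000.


Formula: den = (mass_g / length_m) * 9000
Substituting: den = (48.51 / 8261) * 9000
Intermediate: 48.51 / 8261 = 0.00587217 g/m
den = 0.00587217 * 9000 = 52.8 denier

52.8 denier


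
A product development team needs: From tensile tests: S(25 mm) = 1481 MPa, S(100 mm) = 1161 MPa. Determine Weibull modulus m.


Formula: m = ln(L1/L2) / ln(S2/S1)
Step 1: ln(L1/L2) = ln(25/100) = -1.38629
Step 2: S2/S1 = 1161/1481 = 0.78393
Step 3: ln(S2/S1) = ln(0.78393) = -0.24344
Step 4: m = -1.38629 / -0.24344 = 5.69

5.69 (Weibull m)


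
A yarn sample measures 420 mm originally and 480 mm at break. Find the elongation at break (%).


Formula: Elongation (%) = ((L_break - L0) / L0) * 100
Step 1: Extension = 480 - 420 = 60 mm
Step 2: Elongation = (60 / 420) * 100
Step 3: Elongation = 0.142857 * 100 = 14.2857% ≈ 14.3%

14.3%


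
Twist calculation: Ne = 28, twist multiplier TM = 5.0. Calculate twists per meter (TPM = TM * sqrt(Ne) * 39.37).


Formula: TPM = TM * sqrt(Ne) * 39.37
Step 1: sqrt(Ne) = sqrt(28) = 5.2915
Step 2: TM * sqrt(Ne) = 5.0 * 5.2915 = 26.4575
Step 3: TPM = 26.4575 * 39.37 = 1042 twists/m

1042 twists/m


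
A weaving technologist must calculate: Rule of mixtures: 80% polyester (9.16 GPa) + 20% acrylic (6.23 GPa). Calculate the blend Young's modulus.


Formula: Blend property = (fraction_A * property_A) + (fraction_B * property_B)
Step 1: Contribution A = 80/100 * 9.16 GPa = 7.328 GPa
Step 2: Contribution B = 20/100 * 6.23 GPa = 1.246 GPa
Step 3: Blend Young's modulus = 7.328 + 1.246 = 8.574 GPa

8.574 GPa


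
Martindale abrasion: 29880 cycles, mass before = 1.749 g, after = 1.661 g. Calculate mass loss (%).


Formula: Mass loss% = ((m_before - m_after) / m_before) * 100
Step 1: Mass loss = 1.749 - 1.661 = 0.088 g
Step 2: Ratio = 0.088 / 1.749 = 0.0503145
Step 3: Mass loss% = 0.0503145 * 100 = 5.03145% ≈ 5.03%

5.03%


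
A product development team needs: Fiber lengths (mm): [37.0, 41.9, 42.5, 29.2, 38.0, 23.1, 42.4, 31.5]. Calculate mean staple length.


Formula: Mean = sum of lengths / count
Sum = 37.0 + 41.9 + 42.5 + 29.2 + 38.0 + 23.1 + 42.4 + 31.5
Sum = 285.6 mm
Mean = 285.6 / 8 = 35.70 mm

35.70 mm


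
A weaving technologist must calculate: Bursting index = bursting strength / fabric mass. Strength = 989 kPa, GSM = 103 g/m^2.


Formula: Bursting Index = Bursting Strength / Fabric GSM
BI = 989 kPa / 103 g/m^2
BI = 9.602 kPa/(g/m^2)

9.602 kPa/(g/m^2)


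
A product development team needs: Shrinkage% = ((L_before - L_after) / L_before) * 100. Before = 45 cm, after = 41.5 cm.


Formula: Shrinkage% = ((L_before - L_after) / L_before) * 100
Step 1: Shrinkage = 45 - 41.5 = 3.5 cm
Step 2: Shrinkage% = (3.5 / 45) * 100
Step 3: Shrinkage% = 0.077778 * 100 = 7.7778% ≈ 7.8%

7.8%


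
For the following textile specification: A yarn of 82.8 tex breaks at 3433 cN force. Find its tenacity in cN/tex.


Formula: Tenacity = Breaking force / Linear density
Tenacity = 3433 cN / 82.8 tex
Tenacity = 41.46 cN/tex

41.46 cN/tex


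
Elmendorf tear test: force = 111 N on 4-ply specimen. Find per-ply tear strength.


Formula: Per-ply strength = Total force / Number of plies
Per-ply = 111 N / 4
Per-ply = 27.75 N

27.75 N


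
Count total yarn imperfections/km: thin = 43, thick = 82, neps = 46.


Formula: Total = thin places + thick places + neps
Total = 43 + 82 + 46
Total = 171 imperfections/km

171 imperfections/km


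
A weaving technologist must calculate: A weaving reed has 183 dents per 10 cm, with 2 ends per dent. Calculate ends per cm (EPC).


Formula: EPC = (dents per 10 cm * ends per dent) / 10
Step 1: Total ends per 10 cm = 183 * 2 = 366
Step 2: EPC = 366 / 10 = 36.6 ends/cm

36.6 ends/cm


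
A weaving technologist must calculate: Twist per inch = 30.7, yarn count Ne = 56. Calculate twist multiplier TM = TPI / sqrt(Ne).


Formula: TM = TPI / sqrt(Ne)
Step 1: sqrt(Ne) = sqrt(56) = 7.4833
Step 2: TM = 30.7 / 7.4833 = 4.10

4.10 TM


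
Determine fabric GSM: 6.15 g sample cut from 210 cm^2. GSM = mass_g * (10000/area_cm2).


Formula: GSM = mass_g / area_m2
Step 1: Convert area: 210 cm^2 = 210 / 10000 = 0.021 m^2
Step 2: GSM = 6.15 g / 0.021 m^2 = 292.9 g/m^2

292.9 g/m^2


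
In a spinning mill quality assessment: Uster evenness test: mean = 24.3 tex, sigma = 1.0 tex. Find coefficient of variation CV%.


Formula: CV% = (standard deviation / mean) * 100
Step 1: Ratio = 1.0 / 24.3 = 0.041152
Step 2: CV% = 0.041152 * 100 = 4.1152% ≈ 4.1%

4.1%


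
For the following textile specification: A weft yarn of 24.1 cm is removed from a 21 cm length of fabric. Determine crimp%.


Formula: Crimp% = ((L_yarn - L_fabric) / L_fabric) * 100
Step 1: Extension = 24.1 - 21 = 3.1 cm
Step 2: Crimp% = (3.1 / 21) * 100
Step 3: Crimp% = 0.147619 * 100 = 14.7619% ≈ 14.8%

14.8%


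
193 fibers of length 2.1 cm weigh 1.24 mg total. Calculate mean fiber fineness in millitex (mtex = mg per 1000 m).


Formula: fineness (mtex) = mass (mg) / total length (km) = (mass_mg / total_length_m) * 1000
Step 1: Convert fiber length: 2.1 cm = 0.021 m
Step 2: Total fiber length = 193 * 0.021 = 4.053 m
Step 3: Linear density = 1.24 mg / 4.053 m = 0.3059 mg/m
Step 4: fineness = 0.3059 * 1000 = 305.9 mtex

305.9 mtex


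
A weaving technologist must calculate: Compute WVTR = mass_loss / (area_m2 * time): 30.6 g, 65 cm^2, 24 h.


Formula: WVTR = mass_loss / (area * time)
Step 1: Convert area: 65 cm^2 = 0.0065 m^2
Step 2: WVTR = 30.6 g / (0.0065 m^2 * 24 h)
Step 3: WVTR = 30.6 / 0.156 = 196.2 g/m^2/h

196.2 g/m^2/h


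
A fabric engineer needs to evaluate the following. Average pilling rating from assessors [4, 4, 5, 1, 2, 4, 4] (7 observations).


Formula: Mean = sum / count
Sum = 4 + 4 + 5 + 1 + 2 + 4 + 4 = 24
Mean = 24 / 7 = 3.4

3.4


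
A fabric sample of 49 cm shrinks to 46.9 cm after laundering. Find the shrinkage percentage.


Formula: Shrinkage% = ((L_before - L_after) / L_before) * 100
Step 1: Shrinkage = 49 - 46.9 = 2.1 cm
Step 2: Shrinkage% = (2.1 / 49) * 100
Step 3: Shrinkage% = 0.042857 * 100 = 4.2857% ≈ 4.3%

4.3%


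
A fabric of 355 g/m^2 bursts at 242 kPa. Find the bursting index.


Formula: Bursting Index = Bursting Strength / Fabric GSM
BI = 242 kPa / 355 g/m^2
BI = 0.682 kPa/(g/m^2)

0.682 kPa/(g/m^2)


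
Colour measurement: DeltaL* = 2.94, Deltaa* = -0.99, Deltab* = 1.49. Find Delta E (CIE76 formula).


Formula: Delta E = sqrt(dL*^2 + da*^2 + db*^2)
Step 1: dL*^2 = 2.94^2 = 8.6436
Step 2: da*^2 = (-0.99)^2 = 0.9801
Step 3: db*^2 = 1.49^2 = 2.2201
Step 4: Sum = 8.6436 + 0.9801 + 2.2201 = 11.8438
Step 5: Delta E = sqrt(11.8438) = 3.44

3.44 Delta E


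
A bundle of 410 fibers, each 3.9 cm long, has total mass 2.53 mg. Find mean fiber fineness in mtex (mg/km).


Formula: fineness (mtex) = mass (mg) / total length (km) = (mass_mg / total_length_m) * 1000
Step 1: Convert fiber length: 3.9 cm = 0.039 m
Step 2: Total fiber length = 410 * 0.039 = 15.99 m
Step 3: Linear density = 2.53 mg / 15.99 m = 0.1582 mg/m
Step 4: fineness = 0.1582 * 1000 = 158.2 mtex

158.2 mtex


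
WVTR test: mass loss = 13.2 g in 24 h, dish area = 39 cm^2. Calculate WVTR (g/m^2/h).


Formula: WVTR = mass_loss / (area * time)
Step 1: Convert area: 39 cm^2 = 0.0039 m^2
Step 2: WVTR = 13.2 g / (0.0039 m^2 * 24 h)
Step 3: WVTR = 13.2 / 0.0936 = 141.0 g/m^2/h

141.0 g/m^2/h


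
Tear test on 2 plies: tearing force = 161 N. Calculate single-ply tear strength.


Formula: Per-ply strength = Total force / Number of plies
Per-ply = 161 N / 2
Per-ply = 80.5 N

80.5 N


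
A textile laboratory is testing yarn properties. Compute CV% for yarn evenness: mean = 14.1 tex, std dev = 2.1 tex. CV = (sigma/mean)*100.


Formula: CV% = (standard deviation / mean) * 100
Step 1: Ratio = 2.1 / 14.1 = 0.148936
Step 2: CV% = 0.148936 * 100 = 14.8936% ≈ 14.9%

14.9%


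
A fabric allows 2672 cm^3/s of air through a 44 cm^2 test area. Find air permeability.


Formula: Air Permeability = Airflow / Test Area
AP = 2672 cm^3/s / 44 cm^2
AP = 60.7 cm^3/s/cm^2

60.7 cm^3/s/cm^2


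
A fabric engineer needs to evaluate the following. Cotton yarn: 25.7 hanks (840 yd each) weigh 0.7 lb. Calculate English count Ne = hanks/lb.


Formula: Ne = hanks / mass_lb
Substituting: Ne = 25.7 / 0.7
Ne = 36.7

36.7 Ne


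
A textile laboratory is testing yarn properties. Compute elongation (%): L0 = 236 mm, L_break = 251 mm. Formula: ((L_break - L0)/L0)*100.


Formula: Elongation (%) = ((L_break - L0) / L0) * 100
Step 1: Extension = 251 - 236 = 15 mm
Step 2: Elongation = (15 / 236) * 100
Step 3: Elongation = 0.063559 * 100 = 6.3559% ≈ 6.4%

6.4%


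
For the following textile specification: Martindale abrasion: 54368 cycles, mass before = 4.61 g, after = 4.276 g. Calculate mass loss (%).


Formula: Mass loss% = ((m_before - m_after) / m_before) * 100
Step 1: Mass loss = 4.61 - 4.276 = 0.334 g
Step 2: Ratio = 0.334 / 4.61 = 0.0724512
Step 3: Mass loss% = 0.0724512 * 100 = 7.24512% ≈ 7.25%

7.25%


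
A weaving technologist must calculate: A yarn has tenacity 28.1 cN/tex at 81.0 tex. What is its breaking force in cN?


Formula: Breaking force = Tenacity * Linear density
F = 28.1 cN/tex * 81.0 tex
F = 2276.10 cN

2276.10 cN


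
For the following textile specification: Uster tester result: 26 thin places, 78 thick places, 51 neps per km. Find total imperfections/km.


Formula: Total = thin places + thick places + neps
Total = 26 + 78 + 51
Total = 155 imperfections/km

155 imperfections/km


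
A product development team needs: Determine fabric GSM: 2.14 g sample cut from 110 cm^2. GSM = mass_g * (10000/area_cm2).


Formula: GSM = mass_g / area_m2
Step 1: Convert area: 110 cm^2 = 110 / 10000 = 0.011 m^2
Step 2: GSM = 2.14 g / 0.011 m^2 = 194.5 g/m^2

194.5 g/m^2


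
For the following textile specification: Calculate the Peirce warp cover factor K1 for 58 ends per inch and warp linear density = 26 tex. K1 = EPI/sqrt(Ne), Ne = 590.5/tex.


Formula: K1 = EPI / sqrt(Ne), with Ne = 590.5 / tex_warp
Step 1: Ne = 590.5 / 26 = 22.712
Step 2: sqrt(Ne) = sqrt(22.712) = 4.7657
Step 3: K1 = 58 / 4.7657 = 12.2

12.2


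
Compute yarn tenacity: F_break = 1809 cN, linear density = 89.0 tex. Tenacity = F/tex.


Formula: Tenacity = Breaking force / Linear density
Tenacity = 1809 cN / 89.0 tex
Tenacity = 20.33 cN/tex

20.33 cN/tex
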